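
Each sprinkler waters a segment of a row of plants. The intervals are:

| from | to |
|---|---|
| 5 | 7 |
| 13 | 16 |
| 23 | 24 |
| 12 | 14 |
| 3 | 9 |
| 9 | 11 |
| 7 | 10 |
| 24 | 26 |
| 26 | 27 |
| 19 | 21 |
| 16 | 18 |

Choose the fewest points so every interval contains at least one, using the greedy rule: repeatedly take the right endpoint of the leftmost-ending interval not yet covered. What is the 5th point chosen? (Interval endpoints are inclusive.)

Sorted: [5,7] [3,9] [7,10] [9,11] [12,14] [13,16] [16,18] [19,21] [23,24] [24,26] [26,27]
{[5,7],[3,9],[7,10]} hit by 7; {[9,11]} hit by 11; {[12,14],[13,16]} hit by 14; {[16,18]} hit by 18; {[19,21]} hit by 21; {[23,24],[24,26]} hit by 24; {[26,27]} hit by 27.
Points: 7, 11, 14, 18, 21, 24, 27 (7 total).

21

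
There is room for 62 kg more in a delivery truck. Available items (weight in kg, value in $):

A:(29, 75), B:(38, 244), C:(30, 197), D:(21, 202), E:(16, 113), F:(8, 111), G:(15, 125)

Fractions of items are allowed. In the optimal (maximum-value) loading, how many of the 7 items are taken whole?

4

Ratios (sorted): F 13.88, D 9.62, G 8.33, E 7.06, C 6.57, B 6.42, A 2.59
take F (8 @ 111); take D (21 @ 202); take G (15 @ 125); take E (16 @ 113); take 2/30 of C → 13.13. Capacity used 62/62.
4 item(s) taken whole; one partial (take 2/30 of C).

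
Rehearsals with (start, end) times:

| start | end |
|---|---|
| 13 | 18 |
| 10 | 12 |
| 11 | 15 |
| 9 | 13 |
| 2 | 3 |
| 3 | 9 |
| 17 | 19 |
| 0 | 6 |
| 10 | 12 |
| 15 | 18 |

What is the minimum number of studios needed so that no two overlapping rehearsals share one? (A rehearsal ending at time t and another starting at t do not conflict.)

The answer is the maximum number of intervals overlapping at any instant.
starts: [0, 2, 3, 9, 10, 10, 11, 13, 15, 17]
ends:   [3, 6, 9, 12, 12, 13, 15, 18, 18, 19]
s0→1 s2→2 e3→1 s3→2 e6→1 e9→0 s9→1 s10→2 s10→3 s11→4  — peak 4.

4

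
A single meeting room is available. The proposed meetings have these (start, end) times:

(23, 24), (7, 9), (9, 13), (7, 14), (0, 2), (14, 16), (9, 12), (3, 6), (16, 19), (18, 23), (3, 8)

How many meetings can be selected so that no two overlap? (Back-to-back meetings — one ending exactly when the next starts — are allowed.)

7

Order by finish time; keep every interval that doesn't clash with the previous kept one.
By end time: (0,2), (3,6), (3,8), (7,9), (9,12), (9,13), (7,14), (14,16), (16,19), (18,23), (23,24).
Pick (0,2); next start ≥ 2 → (3,6); next start ≥ 6 → (7,9); next start ≥ 9 → (9,12); next start ≥ 12 → (14,16); next start ≥ 16 → (16,19); next start ≥ 19 → (23,24).
Selected 7 meetings.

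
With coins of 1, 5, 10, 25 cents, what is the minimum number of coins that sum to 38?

5

Greedy: take as many of the largest coin as possible, then repeat with the remainder.
38 − 1×25→13 − 1×10→3 − 3×1→0
Total coins = 1 + 1 + 3 = 5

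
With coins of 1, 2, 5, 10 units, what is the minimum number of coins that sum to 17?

3

Greedy: take as many of the largest coin as possible, then repeat with the remainder.
17 − 1×10→7 − 1×5→2 − 1×2→0
Total coins = 1 + 1 + 1 = 3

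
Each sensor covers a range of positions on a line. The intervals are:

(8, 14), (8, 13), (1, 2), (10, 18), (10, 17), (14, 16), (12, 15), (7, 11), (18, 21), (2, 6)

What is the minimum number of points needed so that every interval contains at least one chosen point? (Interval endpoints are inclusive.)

4

Process intervals by earliest right end; each time one isn't hit yet, stab at its right endpoint.
Sorted: [1,2] [2,6] [7,11] [8,13] [8,14] [12,15] [14,16] [10,17] [10,18] [18,21]
{[1,2],[2,6]} hit by 2; {[7,11],[8,13],[8,14]} hit by 11; {[12,15],[14,16],[10,17],[10,18]} hit by 15; {[18,21]} hit by 21.
Points: 2, 11, 15, 21 (4 total).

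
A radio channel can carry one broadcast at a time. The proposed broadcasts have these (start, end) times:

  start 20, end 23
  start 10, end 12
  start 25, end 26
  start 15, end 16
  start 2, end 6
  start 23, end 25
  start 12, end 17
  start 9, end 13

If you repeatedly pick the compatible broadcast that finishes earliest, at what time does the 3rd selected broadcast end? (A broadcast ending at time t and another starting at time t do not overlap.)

Order by finish time; keep every interval that doesn't clash with the previous kept one.
By end time: (2,6), (10,12), (9,13), (15,16), (12,17), (20,23), (23,25), (25,26).
Pick (2,6); next start ≥ 6 → (10,12); next start ≥ 12 → (15,16); next start ≥ 16 → (20,23); next start ≥ 23 → (23,25); next start ≥ 25 → (25,26).
Selected: (2,6) (10,12) (15,16) (20,23) (23,25) (25,26)

16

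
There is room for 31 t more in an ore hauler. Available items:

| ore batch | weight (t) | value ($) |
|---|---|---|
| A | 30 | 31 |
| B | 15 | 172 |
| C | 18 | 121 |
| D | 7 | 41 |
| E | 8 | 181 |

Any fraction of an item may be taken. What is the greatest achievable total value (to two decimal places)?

Ratios (sorted): E 22.62, B 11.47, C 6.72, D 5.86, A 1.03
take E (8 @ 181); take B (15 @ 172); take 8/18 of C → 53.78. Capacity used 31/31.
Total value = 406.78

406.78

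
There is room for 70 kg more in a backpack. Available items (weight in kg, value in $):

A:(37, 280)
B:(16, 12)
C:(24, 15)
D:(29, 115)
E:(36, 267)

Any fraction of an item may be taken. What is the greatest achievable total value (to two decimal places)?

Sort by value per unit weight and fill in that order.
Order: A (280/37=7.57) > E (267/36=7.42) > D (115/29=3.97) > B (12/16=0.75) > C (15/24=0.62)
Fill: take A (37 @ 280) → take 33/36 of E → 244.75; 70/70 used.
Total value = 524.75

524.75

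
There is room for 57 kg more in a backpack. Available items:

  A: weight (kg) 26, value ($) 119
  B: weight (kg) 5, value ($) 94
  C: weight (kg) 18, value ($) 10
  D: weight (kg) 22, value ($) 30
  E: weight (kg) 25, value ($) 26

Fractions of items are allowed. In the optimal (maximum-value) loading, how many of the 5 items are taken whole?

Greedy by value/weight ratio, highest first.
Order: B (94/5=18.80) > A (119/26=4.58) > D (30/22=1.36) > E (26/25=1.04) > C (10/18=0.56)
Fill: take B (5 @ 94) → take A (26 @ 119) → take D (22 @ 30) → take 4/25 of E → 4.16; 57/57 used.
3 item(s) taken whole; one partial (take 4/25 of E).

3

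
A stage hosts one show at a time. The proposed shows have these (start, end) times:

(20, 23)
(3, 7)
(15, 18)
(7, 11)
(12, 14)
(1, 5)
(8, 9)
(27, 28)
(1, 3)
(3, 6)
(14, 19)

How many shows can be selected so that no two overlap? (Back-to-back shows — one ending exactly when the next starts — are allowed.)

7

By end time: (1,3), (1,5), (3,6), (3,7), (8,9), (7,11), (12,14), (15,18), (14,19), (20,23), (27,28).
Pick (1,3); next start ≥ 3 → (3,6); next start ≥ 6 → (8,9); next start ≥ 9 → (12,14); next start ≥ 14 → (15,18); next start ≥ 18 → (20,23); next start ≥ 23 → (27,28).
Selected 7 shows.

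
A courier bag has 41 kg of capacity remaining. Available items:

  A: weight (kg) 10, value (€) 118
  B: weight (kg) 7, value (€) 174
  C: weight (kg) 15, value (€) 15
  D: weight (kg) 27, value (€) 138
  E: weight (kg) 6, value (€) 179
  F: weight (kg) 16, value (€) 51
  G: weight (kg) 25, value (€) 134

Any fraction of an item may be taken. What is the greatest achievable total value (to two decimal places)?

567.48

Greedy by value/weight ratio, highest first.
Ratios (sorted): E 29.83, B 24.86, A 11.80, G 5.36, D 5.11, F 3.19, C 1.00
take E (6 @ 179); take B (7 @ 174); take A (10 @ 118); take 18/25 of G → 96.48. Capacity used 41/41.
Total value = 567.48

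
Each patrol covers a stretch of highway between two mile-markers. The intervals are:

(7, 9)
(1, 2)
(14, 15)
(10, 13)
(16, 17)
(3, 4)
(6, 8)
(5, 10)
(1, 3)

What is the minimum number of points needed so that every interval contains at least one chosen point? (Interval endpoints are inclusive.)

6

By right end: [1,2]  [1,3]  [3,4]  [6,8]  [7,9]  [5,10]  [10,13]  [14,15]  [16,17]
[1,2] uncovered → point at 2; [3,4] uncovered → point at 4; [6,8] uncovered → point at 8; [10,13] uncovered → point at 13; [14,15] uncovered → point at 15; [16,17] uncovered → point at 17.
Points: 2, 4, 8, 13, 15, 17 (6 total).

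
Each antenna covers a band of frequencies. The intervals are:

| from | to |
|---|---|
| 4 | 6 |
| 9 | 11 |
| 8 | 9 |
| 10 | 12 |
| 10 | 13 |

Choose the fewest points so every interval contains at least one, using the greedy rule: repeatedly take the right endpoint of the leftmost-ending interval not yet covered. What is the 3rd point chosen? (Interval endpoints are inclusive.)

12

Sort by right endpoint; whenever an interval is uncovered, place a point at its right end.
By right end: [4,6]  [8,9]  [9,11]  [10,12]  [10,13]
[4,6] uncovered → point at 6; [8,9] uncovered → point at 9; [10,12] uncovered → point at 12.
Points: 6, 9, 12 (3 total).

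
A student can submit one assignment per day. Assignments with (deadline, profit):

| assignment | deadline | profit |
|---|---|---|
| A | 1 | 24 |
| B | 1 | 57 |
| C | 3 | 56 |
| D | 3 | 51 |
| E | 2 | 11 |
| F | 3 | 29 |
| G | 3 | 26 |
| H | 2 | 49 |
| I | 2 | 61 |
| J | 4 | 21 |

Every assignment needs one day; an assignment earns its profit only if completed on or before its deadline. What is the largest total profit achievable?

195

Take jobs in profit order; each goes to the latest open slot no later than its deadline.
Profit order: I=61 B=57 C=56 D=51 H=49 F=29 G=26 A=24 J=21 E=11
Assign: I→slot 2, B→slot 1, C→slot 3, D skipped, H skipped, F skipped, G skipped, A skipped, J→slot 4, E skipped.
Slots: [1:B] [2:I] [3:C] [4:J]
Profit = 57 + 61 + 56 + 21 = 195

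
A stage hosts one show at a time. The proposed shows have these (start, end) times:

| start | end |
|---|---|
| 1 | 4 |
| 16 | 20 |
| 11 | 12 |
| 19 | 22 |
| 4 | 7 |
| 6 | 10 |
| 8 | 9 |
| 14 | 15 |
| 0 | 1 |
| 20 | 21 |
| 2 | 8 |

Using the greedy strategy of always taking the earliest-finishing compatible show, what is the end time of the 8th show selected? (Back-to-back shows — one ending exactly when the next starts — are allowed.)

Sorted by end: (0,1)  (1,4)  (4,7)  (2,8)  (8,9)  (6,10)  (11,12)  (14,15)  (16,20)  (20,21)  (19,22)
take (0,1); take (1,4); take (4,7); take (8,9); skip (6,10); take (11,12); take (14,15); take (16,20); take (20,21).
Selected: (0,1) (1,4) (4,7) (8,9) (11,12) (14,15) (16,20) (20,21)

21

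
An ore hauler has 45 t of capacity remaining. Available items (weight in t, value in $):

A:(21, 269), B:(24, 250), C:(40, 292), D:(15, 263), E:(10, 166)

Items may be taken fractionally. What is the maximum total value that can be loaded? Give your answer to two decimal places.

685.19

Order: D (263/15=17.53) > E (166/10=16.60) > A (269/21=12.81) > B (250/24=10.42) > C (292/40=7.30)
Fill: take D (15 @ 263) → take E (10 @ 166) → take 20/21 of A → 256.19; 45/45 used.
Total value = 685.19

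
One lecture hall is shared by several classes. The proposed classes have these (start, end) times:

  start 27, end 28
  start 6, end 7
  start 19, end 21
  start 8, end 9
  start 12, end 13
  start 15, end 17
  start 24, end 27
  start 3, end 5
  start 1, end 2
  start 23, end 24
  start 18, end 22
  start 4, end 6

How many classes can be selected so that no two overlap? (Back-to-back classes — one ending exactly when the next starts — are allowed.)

Sorted by end: (1,2)  (3,5)  (4,6)  (6,7)  (8,9)  (12,13)  (15,17)  (19,21)  (18,22)  (23,24)  (24,27)  (27,28)
take (1,2); take (3,5); take (6,7); take (8,9); take (12,13); take (15,17); take (19,21); take (23,24); take (24,27); take (27,28).
Selected 10 classes.

10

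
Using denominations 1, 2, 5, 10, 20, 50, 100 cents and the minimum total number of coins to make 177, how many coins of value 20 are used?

1

Greedy: take as many of the largest coin as possible, then repeat with the remainder.
177 = 1×100 + 1×50 + 1×20 + 1×5 + 1×2
Count of 20: 1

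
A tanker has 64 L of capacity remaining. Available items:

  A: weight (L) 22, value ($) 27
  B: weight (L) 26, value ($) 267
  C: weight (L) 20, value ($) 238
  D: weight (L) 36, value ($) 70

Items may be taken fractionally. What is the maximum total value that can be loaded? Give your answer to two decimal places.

Ratios (sorted): C 11.90, B 10.27, D 1.94, A 1.23
take C (20 @ 238); take B (26 @ 267); take 18/36 of D → 35.00. Capacity used 64/64.
Total value = 540.00

540.00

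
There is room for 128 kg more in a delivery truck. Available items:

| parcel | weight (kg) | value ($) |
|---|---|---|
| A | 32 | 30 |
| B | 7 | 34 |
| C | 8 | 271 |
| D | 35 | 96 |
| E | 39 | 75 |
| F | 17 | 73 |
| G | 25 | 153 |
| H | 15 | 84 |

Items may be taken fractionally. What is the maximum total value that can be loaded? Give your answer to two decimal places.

751.38

Greedy by value/weight ratio, highest first.
Order: C (271/8=33.88) > G (153/25=6.12) > H (84/15=5.60) > B (34/7=4.86) > F (73/17=4.29) > D (96/35=2.74) > E (75/39=1.92) > A (30/32=0.94)
Fill: take C (8 @ 271) → take G (25 @ 153) → take H (15 @ 84) → take B (7 @ 34) → take F (17 @ 73) → take D (35 @ 96) → take 21/39 of E → 40.38; 128/128 used.
Total value = 751.38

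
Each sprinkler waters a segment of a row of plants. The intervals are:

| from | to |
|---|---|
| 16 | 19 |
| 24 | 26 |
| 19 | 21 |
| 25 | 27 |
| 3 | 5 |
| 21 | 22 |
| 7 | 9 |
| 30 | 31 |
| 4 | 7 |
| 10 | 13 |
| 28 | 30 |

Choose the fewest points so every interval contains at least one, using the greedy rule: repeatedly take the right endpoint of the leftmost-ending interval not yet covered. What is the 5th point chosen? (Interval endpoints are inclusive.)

22

Sort by right endpoint; whenever an interval is uncovered, place a point at its right end.
By right end: [3,5]  [4,7]  [7,9]  [10,13]  [16,19]  [19,21]  [21,22]  [24,26]  [25,27]  [28,30]  [30,31]
[3,5] uncovered → point at 5; [7,9] uncovered → point at 9; [10,13] uncovered → point at 13; [16,19] uncovered → point at 19; [21,22] uncovered → point at 22; [24,26] uncovered → point at 26; [28,30] uncovered → point at 30.
Points: 5, 9, 13, 19, 22, 26, 30 (7 total).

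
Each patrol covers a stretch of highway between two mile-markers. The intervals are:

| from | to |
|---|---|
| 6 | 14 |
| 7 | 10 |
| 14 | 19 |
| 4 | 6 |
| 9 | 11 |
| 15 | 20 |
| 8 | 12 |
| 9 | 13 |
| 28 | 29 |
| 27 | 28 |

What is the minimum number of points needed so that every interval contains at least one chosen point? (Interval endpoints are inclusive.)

4

Process intervals by earliest right end; each time one isn't hit yet, stab at its right endpoint.
By right end: [4,6]  [7,10]  [9,11]  [8,12]  [9,13]  [6,14]  [14,19]  [15,20]  [27,28]  [28,29]
[4,6] uncovered → point at 6; [7,10] uncovered → point at 10; [14,19] uncovered → point at 19; [27,28] uncovered → point at 28.
Points: 6, 10, 19, 28 (4 total).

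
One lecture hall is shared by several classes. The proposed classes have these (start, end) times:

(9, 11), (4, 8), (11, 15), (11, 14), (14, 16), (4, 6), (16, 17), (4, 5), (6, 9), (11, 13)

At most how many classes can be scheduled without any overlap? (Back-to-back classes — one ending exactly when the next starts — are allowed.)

6

Sorted by end: (4,5)  (4,6)  (4,8)  (6,9)  (9,11)  (11,13)  (11,14)  (11,15)  (14,16)  (16,17)
take (4,5); skip (4,6); take (6,9); take (9,11); take (11,13); skip (11,15); take (14,16); take (16,17).
Selected 6 classes.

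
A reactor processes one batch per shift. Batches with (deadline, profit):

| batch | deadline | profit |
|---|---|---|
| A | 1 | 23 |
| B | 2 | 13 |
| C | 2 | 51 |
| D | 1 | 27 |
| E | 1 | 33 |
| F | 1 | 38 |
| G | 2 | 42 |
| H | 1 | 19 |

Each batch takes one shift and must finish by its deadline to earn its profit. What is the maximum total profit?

93

Sort by profit descending; place each in the latest free slot ≤ its deadline.
Profit order: C=51 G=42 F=38 E=33 D=27 A=23 H=19 B=13
Assign: C→slot 2, G→slot 1, F skipped, E skipped, D skipped, A skipped, H skipped, B skipped.
Slots: [1:G] [2:C]
Profit = 42 + 51 = 93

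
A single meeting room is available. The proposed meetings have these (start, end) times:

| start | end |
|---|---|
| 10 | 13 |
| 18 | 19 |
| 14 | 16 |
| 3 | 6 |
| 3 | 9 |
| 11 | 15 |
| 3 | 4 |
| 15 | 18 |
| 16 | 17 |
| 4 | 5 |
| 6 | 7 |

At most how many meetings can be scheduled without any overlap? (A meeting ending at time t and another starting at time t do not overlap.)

7

Order by finish time; keep every interval that doesn't clash with the previous kept one.
By end time: (3,4), (4,5), (3,6), (6,7), (3,9), (10,13), (11,15), (14,16), (16,17), (15,18), (18,19).
Pick (3,4); next start ≥ 4 → (4,5); next start ≥ 5 → (6,7); next start ≥ 7 → (10,13); next start ≥ 13 → (14,16); next start ≥ 16 → (16,17); next start ≥ 17 → (18,19).
Selected 7 meetings.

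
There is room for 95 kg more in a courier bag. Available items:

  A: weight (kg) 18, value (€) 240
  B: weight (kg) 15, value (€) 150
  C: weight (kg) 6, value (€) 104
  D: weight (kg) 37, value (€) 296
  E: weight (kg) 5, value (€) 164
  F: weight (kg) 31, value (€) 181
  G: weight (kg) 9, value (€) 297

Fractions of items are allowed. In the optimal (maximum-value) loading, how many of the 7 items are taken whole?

Sort by value per unit weight and fill in that order.
Ratios (sorted): G 33.00, E 32.80, C 17.33, A 13.33, B 10.00, D 8.00, F 5.84
take G (9 @ 297); take E (5 @ 164); take C (6 @ 104); take A (18 @ 240); take B (15 @ 150); take D (37 @ 296); take 5/31 of F → 29.19. Capacity used 95/95.
6 item(s) taken whole; one partial (take 5/31 of F).

6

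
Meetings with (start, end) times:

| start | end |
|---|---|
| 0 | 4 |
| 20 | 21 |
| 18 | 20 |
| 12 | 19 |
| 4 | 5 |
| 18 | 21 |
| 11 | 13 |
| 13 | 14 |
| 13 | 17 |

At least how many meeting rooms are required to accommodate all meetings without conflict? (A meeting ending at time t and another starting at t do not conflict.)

Count concurrent intervals with a sweep; the peak is the room count.
starts: [0, 4, 11, 12, 13, 13, 18, 18, 20]
ends:   [4, 5, 13, 14, 17, 19, 20, 21, 21]
s0→1 e4→0 s4→1 e5→0 s11→1 s12→2 e13→1 s13→2 s13→3  — peak 3.

3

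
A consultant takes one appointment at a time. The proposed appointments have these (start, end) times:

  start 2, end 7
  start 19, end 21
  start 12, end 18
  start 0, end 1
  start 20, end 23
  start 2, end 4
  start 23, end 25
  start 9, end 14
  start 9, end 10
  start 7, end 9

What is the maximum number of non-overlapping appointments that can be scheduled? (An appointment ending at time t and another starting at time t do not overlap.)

Sorted by end: (0,1)  (2,4)  (2,7)  (7,9)  (9,10)  (9,14)  (12,18)  (19,21)  (20,23)  (23,25)
take (0,1); take (2,4); take (7,9); take (9,10); take (12,18); take (19,21); take (23,25).
Selected 7 appointments.

7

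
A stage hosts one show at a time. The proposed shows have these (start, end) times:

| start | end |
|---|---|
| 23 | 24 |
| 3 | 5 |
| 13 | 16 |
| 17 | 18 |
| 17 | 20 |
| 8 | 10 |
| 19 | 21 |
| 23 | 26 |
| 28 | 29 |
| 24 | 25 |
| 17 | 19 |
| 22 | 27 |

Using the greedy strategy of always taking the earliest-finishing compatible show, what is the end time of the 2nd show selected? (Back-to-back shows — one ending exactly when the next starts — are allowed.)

Sorted by end: (3,5)  (8,10)  (13,16)  (17,18)  (17,19)  (17,20)  (19,21)  (23,24)  (24,25)  (23,26)  (22,27)  (28,29)
take (3,5); take (8,10); take (13,16); take (17,18); skip (17,19); take (19,21); take (23,24); take (24,25); skip (23,26); take (28,29).
Selected: (3,5) (8,10) (13,16) (17,18) (19,21) (23,24) (24,25) (28,29)

10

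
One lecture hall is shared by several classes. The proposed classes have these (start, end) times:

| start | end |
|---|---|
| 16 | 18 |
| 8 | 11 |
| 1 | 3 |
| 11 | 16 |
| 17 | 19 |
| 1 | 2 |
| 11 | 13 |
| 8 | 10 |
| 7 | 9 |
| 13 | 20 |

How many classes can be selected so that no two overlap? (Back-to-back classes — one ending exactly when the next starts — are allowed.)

4

By end time: (1,2), (1,3), (7,9), (8,10), (8,11), (11,13), (11,16), (16,18), (17,19), (13,20).
Pick (1,2); next start ≥ 2 → (7,9); next start ≥ 9 → (11,13); next start ≥ 13 → (16,18).
Selected 4 classes.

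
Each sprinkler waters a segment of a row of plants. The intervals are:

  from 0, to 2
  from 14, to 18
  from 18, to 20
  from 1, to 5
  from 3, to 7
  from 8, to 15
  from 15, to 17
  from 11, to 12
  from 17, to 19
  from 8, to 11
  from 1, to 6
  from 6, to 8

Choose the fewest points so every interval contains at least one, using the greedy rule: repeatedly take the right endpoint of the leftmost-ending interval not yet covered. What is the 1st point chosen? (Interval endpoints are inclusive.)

2

Sorted: [0,2] [1,5] [1,6] [3,7] [6,8] [8,11] [11,12] [8,15] [15,17] [14,18] [17,19] [18,20]
{[0,2],[1,5],[1,6]} hit by 2; {[3,7],[6,8]} hit by 7; {[8,11],[11,12],[8,15]} hit by 11; {[15,17],[14,18],[17,19]} hit by 17; {[18,20]} hit by 20.
Points: 2, 7, 11, 17, 20 (5 total).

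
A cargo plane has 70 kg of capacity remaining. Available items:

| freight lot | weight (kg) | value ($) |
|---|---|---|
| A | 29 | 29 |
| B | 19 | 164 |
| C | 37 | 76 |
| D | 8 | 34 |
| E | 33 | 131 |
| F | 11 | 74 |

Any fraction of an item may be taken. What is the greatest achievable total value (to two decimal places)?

Order: B (164/19=8.63) > F (74/11=6.73) > D (34/8=4.25) > E (131/33=3.97) > C (76/37=2.05) > A (29/29=1.00)
Fill: take B (19 @ 164) → take F (11 @ 74) → take D (8 @ 34) → take 32/33 of E → 127.03; 70/70 used.
Total value = 399.03

399.03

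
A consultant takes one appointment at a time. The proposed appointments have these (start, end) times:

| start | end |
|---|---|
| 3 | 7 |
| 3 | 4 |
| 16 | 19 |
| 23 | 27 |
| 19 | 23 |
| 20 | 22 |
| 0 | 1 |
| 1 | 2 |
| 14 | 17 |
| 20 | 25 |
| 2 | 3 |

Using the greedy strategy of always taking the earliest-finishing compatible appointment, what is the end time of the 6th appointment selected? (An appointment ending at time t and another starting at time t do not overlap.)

Sorted by end: (0,1)  (1,2)  (2,3)  (3,4)  (3,7)  (14,17)  (16,19)  (20,22)  (19,23)  (20,25)  (23,27)
take (0,1); take (1,2); take (2,3); take (3,4); skip (3,7); take (14,17); skip (16,19); take (20,22); skip (19,23); take (23,27).
Selected: (0,1) (1,2) (2,3) (3,4) (14,17) (20,22) (23,27)

22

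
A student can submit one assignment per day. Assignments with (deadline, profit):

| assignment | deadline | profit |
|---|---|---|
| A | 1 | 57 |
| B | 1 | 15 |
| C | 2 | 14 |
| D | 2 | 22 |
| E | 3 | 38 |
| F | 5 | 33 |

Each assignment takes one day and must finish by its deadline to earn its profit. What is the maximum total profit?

150

Sort by profit descending; place each in the latest free slot ≤ its deadline.
By profit: A(d1,57), E(d3,38), F(d5,33), D(d2,22), B(d1,15), C(d2,14)
A→slot 1; E→slot 3; F→slot 5; D→slot 2; B skipped; C skipped.
Profit = 57 + 22 + 38 + 33 = 150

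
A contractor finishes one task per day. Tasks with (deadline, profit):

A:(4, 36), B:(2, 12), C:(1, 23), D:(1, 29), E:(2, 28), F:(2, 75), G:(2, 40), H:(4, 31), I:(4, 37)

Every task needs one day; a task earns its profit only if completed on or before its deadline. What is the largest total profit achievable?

188

Take jobs in profit order; each goes to the latest open slot no later than its deadline.
By profit: F(d2,75), G(d2,40), I(d4,37), A(d4,36), H(d4,31), D(d1,29), E(d2,28), C(d1,23), B(d2,12)
F→slot 2; G→slot 1; I→slot 4; A→slot 3; H skipped; D skipped; E skipped; C skipped; B skipped.
Profit = 40 + 75 + 36 + 37 = 188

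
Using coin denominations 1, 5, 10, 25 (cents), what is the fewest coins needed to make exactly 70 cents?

4

Use the largest denomination that fits, subtract, and repeat.
70 = 2×25 + 2×10
Total coins = 2 + 2 = 4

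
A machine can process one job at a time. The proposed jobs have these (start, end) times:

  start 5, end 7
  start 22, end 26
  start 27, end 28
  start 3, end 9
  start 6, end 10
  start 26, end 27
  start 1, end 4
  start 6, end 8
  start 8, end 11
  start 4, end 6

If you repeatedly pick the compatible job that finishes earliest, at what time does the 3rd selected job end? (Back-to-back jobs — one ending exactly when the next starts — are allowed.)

8

Order by finish time; keep every interval that doesn't clash with the previous kept one.
By end time: (1,4), (4,6), (5,7), (6,8), (3,9), (6,10), (8,11), (22,26), (26,27), (27,28).
Pick (1,4); next start ≥ 4 → (4,6); next start ≥ 6 → (6,8); next start ≥ 8 → (8,11); next start ≥ 11 → (22,26); next start ≥ 26 → (26,27); next start ≥ 27 → (27,28).
Selected: (1,4) (4,6) (6,8) (8,11) (22,26) (26,27) (27,28)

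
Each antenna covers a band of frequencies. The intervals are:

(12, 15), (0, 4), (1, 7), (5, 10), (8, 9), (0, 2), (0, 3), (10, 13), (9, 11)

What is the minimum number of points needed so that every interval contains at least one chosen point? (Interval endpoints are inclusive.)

3

Sorted: [0,2] [0,3] [0,4] [1,7] [8,9] [5,10] [9,11] [10,13] [12,15]
{[0,2],[0,3],[0,4],[1,7]} hit by 2; {[8,9],[5,10],[9,11]} hit by 9; {[10,13],[12,15]} hit by 13.
Points: 2, 9, 13 (3 total).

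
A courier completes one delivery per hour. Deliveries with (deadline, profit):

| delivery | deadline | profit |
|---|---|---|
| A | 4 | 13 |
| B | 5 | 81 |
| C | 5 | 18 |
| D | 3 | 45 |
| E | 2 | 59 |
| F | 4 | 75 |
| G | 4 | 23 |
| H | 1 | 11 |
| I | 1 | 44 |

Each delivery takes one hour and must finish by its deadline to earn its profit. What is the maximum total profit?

304

By profit: B(d5,81), F(d4,75), E(d2,59), D(d3,45), I(d1,44), G(d4,23), C(d5,18), A(d4,13), H(d1,11)
B→slot 5; F→slot 4; E→slot 2; D→slot 3; I→slot 1; G skipped; C skipped; A skipped; H skipped.
Profit = 44 + 59 + 45 + 75 + 81 = 304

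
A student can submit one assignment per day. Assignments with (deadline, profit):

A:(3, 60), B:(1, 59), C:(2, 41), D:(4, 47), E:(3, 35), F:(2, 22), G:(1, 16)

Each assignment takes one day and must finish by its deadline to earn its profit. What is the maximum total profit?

Take jobs in profit order; each goes to the latest open slot no later than its deadline.
By profit: A(d3,60), B(d1,59), D(d4,47), C(d2,41), E(d3,35), F(d2,22), G(d1,16)
A→slot 3; B→slot 1; D→slot 4; C→slot 2; E skipped; F skipped; G skipped.
Profit = 59 + 41 + 60 + 47 = 207

207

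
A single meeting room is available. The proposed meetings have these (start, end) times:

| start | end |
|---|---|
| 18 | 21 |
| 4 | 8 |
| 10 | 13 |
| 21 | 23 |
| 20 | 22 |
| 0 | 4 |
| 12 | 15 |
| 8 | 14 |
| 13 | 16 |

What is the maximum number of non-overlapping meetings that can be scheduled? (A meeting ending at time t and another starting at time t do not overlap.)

6

Greedy by earliest finish: after sorting by end time, pick each interval compatible with the last pick.
By end time: (0,4), (4,8), (10,13), (8,14), (12,15), (13,16), (18,21), (20,22), (21,23).
Pick (0,4); next start ≥ 4 → (4,8); next start ≥ 8 → (10,13); next start ≥ 13 → (13,16); next start ≥ 16 → (18,21); next start ≥ 21 → (21,23).
Selected 6 meetings.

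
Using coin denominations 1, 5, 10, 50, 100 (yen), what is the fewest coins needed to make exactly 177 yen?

7

Greedy: take as many of the largest coin as possible, then repeat with the remainder.
177 − 1×100→77 − 1×50→27 − 2×10→7 − 1×5→2 − 2×1→0
Total coins = 1 + 1 + 2 + 1 + 2 = 7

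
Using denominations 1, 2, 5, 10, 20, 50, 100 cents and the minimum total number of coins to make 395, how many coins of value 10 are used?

0

395 − 3×100→95 − 1×50→45 − 2×20→5 − 1×5→0
Count of 10: 0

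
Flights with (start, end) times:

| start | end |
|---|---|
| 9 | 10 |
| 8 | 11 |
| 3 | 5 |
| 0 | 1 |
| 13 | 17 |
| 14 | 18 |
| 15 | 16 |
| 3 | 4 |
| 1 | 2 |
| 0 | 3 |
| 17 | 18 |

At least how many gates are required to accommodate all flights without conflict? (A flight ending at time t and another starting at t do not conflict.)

3

The answer is the maximum number of intervals overlapping at any instant.
starts: [0, 0, 1, 3, 3, 8, 9, 13, 14, 15, 17]
ends:   [1, 2, 3, 4, 5, 10, 11, 16, 17, 18, 18]
s0→1 s0→2 e1→1 s1→2 e2→1 e3→0 s3→1 s3→2 e4→1 e5→0 s8→1 s9→2 e10→1 e11→0 s13→1 s14→2 s15→3  — peak 3.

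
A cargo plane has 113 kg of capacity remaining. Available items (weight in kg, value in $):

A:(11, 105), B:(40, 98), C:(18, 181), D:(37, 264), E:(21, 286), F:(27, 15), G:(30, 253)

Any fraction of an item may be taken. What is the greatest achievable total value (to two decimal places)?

1060.46

Order: E (286/21=13.62) > C (181/18=10.06) > A (105/11=9.55) > G (253/30=8.43) > D (264/37=7.14) > B (98/40=2.45) > F (15/27=0.56)
Fill: take E (21 @ 286) → take C (18 @ 181) → take A (11 @ 105) → take G (30 @ 253) → take 33/37 of D → 235.46; 113/113 used.
Total value = 1060.46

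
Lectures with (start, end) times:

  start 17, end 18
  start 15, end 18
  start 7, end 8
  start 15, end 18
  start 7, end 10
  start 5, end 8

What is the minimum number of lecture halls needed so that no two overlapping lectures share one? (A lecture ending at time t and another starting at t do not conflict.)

3

The answer is the maximum number of intervals overlapping at any instant.
starts: [5, 7, 7, 15, 15, 17]
ends:   [8, 8, 10, 18, 18, 18]
s5→1 s7→2 s7→3  — peak 3.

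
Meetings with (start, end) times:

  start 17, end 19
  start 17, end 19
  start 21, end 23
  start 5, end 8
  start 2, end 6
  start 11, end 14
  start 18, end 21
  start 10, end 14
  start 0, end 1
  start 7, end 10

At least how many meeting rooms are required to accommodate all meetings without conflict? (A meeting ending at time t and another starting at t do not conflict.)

starts: [0, 2, 5, 7, 10, 11, 17, 17, 18, 21]
ends:   [1, 6, 8, 10, 14, 14, 19, 19, 21, 23]
s0→1 e1→0 s2→1 s5→2 e6→1 s7→2 e8→1 e10→0 s10→1 s11→2 e14→1 e14→0 s17→1 s17→2 s18→3  — peak 3.

3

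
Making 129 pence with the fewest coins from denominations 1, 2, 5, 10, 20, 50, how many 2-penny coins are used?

2

Use the largest denomination that fits, subtract, and repeat.
129 − 2×50→29 − 1×20→9 − 1×5→4 − 2×2→0
Count of 2: 2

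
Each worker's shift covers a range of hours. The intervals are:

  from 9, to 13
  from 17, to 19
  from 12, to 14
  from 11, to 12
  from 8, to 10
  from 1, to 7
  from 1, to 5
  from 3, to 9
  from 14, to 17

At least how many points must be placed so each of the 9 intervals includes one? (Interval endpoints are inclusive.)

4

By right end: [1,5]  [1,7]  [3,9]  [8,10]  [11,12]  [9,13]  [12,14]  [14,17]  [17,19]
[1,5] uncovered → point at 5; [8,10] uncovered → point at 10; [11,12] uncovered → point at 12; [14,17] uncovered → point at 17.
Points: 5, 10, 12, 17 (4 total).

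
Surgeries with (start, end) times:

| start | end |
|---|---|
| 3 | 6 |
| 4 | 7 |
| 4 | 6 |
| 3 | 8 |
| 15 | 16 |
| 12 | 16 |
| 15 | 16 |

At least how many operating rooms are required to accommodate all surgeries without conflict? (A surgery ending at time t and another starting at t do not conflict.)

4

The answer is the maximum number of intervals overlapping at any instant.
Events (time:±→running): 3:+→1 3:+→2 4:+→3 4:+→4 … peak 4.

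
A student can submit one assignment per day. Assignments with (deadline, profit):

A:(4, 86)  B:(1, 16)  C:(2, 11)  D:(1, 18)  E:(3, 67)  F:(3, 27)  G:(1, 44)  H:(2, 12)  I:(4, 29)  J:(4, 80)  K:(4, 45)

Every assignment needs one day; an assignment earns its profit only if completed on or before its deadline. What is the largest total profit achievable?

Profit order: A=86 J=80 E=67 K=45 G=44 I=29 F=27 D=18 B=16 H=12 C=11
Assign: A→slot 4, J→slot 3, E→slot 2, K→slot 1, G skipped, I skipped, F skipped, D skipped, B skipped, H skipped, C skipped.
Slots: [1:K] [2:E] [3:J] [4:A]
Profit = 45 + 67 + 80 + 86 = 278

278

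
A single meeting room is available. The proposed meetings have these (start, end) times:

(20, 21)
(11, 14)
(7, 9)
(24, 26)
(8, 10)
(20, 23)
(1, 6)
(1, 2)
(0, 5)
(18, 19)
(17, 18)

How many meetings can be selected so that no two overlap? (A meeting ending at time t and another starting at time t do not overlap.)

7

Sorted by end: (1,2)  (0,5)  (1,6)  (7,9)  (8,10)  (11,14)  (17,18)  (18,19)  (20,21)  (20,23)  (24,26)
take (1,2); skip (0,5); take (7,9); skip (8,10); take (11,14); take (17,18); take (18,19); take (20,21); take (24,26).
Selected 7 meetings.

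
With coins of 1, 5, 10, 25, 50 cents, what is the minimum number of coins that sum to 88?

6

Use the largest denomination that fits, subtract, and repeat.
88 = 1×50 + 1×25 + 1×10 + 3×1
Total coins = 1 + 1 + 1 + 3 = 6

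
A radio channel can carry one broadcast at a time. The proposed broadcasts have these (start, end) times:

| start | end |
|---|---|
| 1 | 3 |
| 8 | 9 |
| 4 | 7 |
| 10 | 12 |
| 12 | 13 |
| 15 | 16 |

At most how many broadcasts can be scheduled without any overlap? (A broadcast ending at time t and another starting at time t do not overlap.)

Order by finish time; keep every interval that doesn't clash with the previous kept one.
Sorted by end: (1,3)  (4,7)  (8,9)  (10,12)  (12,13)  (15,16)
take (1,3); take (4,7); take (8,9); take (10,12); take (12,13); take (15,16).
Selected 6 broadcasts.

6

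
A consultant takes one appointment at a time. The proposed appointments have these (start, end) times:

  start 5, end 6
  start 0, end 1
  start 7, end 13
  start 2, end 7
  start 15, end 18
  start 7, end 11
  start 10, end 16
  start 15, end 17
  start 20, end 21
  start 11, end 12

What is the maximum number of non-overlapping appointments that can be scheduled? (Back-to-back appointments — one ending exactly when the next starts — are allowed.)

6

By end time: (0,1), (5,6), (2,7), (7,11), (11,12), (7,13), (10,16), (15,17), (15,18), (20,21).
Pick (0,1); next start ≥ 1 → (5,6); next start ≥ 6 → (7,11); next start ≥ 11 → (11,12); next start ≥ 12 → (15,17); next start ≥ 17 → (20,21).
Selected 6 appointments.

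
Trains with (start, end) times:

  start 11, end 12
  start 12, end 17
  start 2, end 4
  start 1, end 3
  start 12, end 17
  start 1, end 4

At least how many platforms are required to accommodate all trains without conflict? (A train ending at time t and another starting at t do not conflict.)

3

starts: [1, 1, 2, 11, 12, 12]
ends:   [3, 4, 4, 12, 17, 17]
s1→1 s1→2 s2→3  — peak 3.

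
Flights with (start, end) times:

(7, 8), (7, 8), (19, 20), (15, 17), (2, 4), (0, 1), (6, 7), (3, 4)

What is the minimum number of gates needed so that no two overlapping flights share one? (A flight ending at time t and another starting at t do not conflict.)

2

Count concurrent intervals with a sweep; the peak is the room count.
Events (time:±→running): 0:+→1 1:-→0 2:+→1 3:+→2 … peak 2.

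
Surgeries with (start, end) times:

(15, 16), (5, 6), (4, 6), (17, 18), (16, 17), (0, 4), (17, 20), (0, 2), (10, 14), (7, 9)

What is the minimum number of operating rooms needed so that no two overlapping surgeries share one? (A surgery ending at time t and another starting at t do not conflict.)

The answer is the maximum number of intervals overlapping at any instant.
starts: [0, 0, 4, 5, 7, 10, 15, 16, 17, 17]
ends:   [2, 4, 6, 6, 9, 14, 16, 17, 18, 20]
s0→1 s0→2  — peak 2.

2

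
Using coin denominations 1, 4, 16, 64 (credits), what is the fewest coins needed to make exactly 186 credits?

186 = 2×64 + 3×16 + 2×4 + 2×1
Total coins = 2 + 3 + 2 + 2 = 9

9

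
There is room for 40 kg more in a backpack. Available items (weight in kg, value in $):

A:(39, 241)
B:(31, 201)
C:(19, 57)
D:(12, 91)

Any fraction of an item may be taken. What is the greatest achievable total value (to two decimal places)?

272.55

Greedy by value/weight ratio, highest first.
Ratios (sorted): D 7.58, B 6.48, A 6.18, C 3.00
take D (12 @ 91); take 28/31 of B → 181.55. Capacity used 40/40.
Total value = 272.55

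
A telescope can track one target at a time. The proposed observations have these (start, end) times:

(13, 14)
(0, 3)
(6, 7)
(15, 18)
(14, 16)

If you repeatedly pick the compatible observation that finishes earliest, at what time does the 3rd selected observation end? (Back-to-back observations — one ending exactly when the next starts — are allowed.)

Sorted by end: (0,3)  (6,7)  (13,14)  (14,16)  (15,18)
take (0,3); take (6,7); take (13,14); take (14,16).
Selected: (0,3) (6,7) (13,14) (14,16)

14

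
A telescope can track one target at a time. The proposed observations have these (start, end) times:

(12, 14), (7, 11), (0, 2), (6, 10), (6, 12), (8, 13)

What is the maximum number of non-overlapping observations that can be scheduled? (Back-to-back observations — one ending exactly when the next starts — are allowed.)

Greedy by earliest finish: after sorting by end time, pick each interval compatible with the last pick.
Sorted by end: (0,2)  (6,10)  (7,11)  (6,12)  (8,13)  (12,14)
take (0,2); take (6,10); skip (6,12); take (12,14).
Selected 3 observations.

3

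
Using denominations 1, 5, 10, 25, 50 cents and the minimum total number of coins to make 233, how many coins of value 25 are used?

233 − 4×50→33 − 1×25→8 − 1×5→3 − 3×1→0
Count of 25: 1

1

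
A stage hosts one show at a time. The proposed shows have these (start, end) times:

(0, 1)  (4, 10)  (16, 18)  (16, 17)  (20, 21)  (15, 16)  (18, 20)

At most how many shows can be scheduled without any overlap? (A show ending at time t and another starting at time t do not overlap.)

Order by finish time; keep every interval that doesn't clash with the previous kept one.
By end time: (0,1), (4,10), (15,16), (16,17), (16,18), (18,20), (20,21).
Pick (0,1); next start ≥ 1 → (4,10); next start ≥ 10 → (15,16); next start ≥ 16 → (16,17); next start ≥ 17 → (18,20); next start ≥ 20 → (20,21).
Selected 6 shows.

6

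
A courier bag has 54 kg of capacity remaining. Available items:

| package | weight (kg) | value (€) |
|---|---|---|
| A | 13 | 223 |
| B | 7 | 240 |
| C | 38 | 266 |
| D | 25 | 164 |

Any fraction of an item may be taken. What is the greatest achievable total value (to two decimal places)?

701.00

Greedy by value/weight ratio, highest first.
Order: B (240/7=34.29) > A (223/13=17.15) > C (266/38=7.00) > D (164/25=6.56)
Fill: take B (7 @ 240) → take A (13 @ 223) → take 34/38 of C → 238.00; 54/54 used.
Total value = 701.00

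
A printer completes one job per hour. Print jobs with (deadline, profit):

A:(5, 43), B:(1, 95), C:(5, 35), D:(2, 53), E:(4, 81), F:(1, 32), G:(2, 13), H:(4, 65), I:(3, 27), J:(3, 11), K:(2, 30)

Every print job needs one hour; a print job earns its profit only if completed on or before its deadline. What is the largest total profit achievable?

Take jobs in profit order; each goes to the latest open slot no later than its deadline.
By profit: B(d1,95), E(d4,81), H(d4,65), D(d2,53), A(d5,43), C(d5,35), F(d1,32), K(d2,30), I(d3,27), G(d2,13), J(d3,11)
B→slot 1; E→slot 4; H→slot 3; D→slot 2; A→slot 5; C skipped; F skipped; K skipped; I skipped; G skipped; J skipped.
Profit = 95 + 53 + 65 + 81 + 43 = 337

337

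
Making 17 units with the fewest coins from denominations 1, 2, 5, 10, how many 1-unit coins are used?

0

17 − 1×10→7 − 1×5→2 − 1×2→0
Count of 1: 0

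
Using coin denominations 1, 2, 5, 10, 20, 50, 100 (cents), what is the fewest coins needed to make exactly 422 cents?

6

422 = 4×100 + 1×20 + 1×2
Total coins = 4 + 1 + 1 = 6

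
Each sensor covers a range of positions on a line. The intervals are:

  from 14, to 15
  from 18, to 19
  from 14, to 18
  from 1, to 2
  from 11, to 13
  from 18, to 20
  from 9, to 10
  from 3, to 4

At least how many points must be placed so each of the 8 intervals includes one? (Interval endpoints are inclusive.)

Sort by right endpoint; whenever an interval is uncovered, place a point at its right end.
By right end: [1,2]  [3,4]  [9,10]  [11,13]  [14,15]  [14,18]  [18,19]  [18,20]
[1,2] uncovered → point at 2; [3,4] uncovered → point at 4; [9,10] uncovered → point at 10; [11,13] uncovered → point at 13; [14,15] uncovered → point at 15; [18,19] uncovered → point at 19.
Points: 2, 4, 10, 13, 15, 19 (6 total).

6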